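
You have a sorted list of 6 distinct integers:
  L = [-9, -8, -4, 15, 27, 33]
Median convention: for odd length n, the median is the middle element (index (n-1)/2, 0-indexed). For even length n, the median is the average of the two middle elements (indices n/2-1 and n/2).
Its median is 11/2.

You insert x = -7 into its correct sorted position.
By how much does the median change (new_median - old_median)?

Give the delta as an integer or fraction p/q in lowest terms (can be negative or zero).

Answer: -19/2

Derivation:
Old median = 11/2
After inserting x = -7: new sorted = [-9, -8, -7, -4, 15, 27, 33]
New median = -4
Delta = -4 - 11/2 = -19/2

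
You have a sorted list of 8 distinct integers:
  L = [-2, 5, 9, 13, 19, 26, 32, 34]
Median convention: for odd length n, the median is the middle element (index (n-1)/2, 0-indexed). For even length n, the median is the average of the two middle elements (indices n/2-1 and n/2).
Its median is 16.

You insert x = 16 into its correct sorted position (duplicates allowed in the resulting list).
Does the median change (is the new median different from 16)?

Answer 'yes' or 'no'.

Answer: no

Derivation:
Old median = 16
Insert x = 16
New median = 16
Changed? no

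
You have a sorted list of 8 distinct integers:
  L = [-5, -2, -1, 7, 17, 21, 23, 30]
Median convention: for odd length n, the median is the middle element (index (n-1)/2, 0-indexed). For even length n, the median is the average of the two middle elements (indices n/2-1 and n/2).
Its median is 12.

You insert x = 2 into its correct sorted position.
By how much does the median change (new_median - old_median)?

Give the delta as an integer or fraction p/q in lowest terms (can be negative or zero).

Old median = 12
After inserting x = 2: new sorted = [-5, -2, -1, 2, 7, 17, 21, 23, 30]
New median = 7
Delta = 7 - 12 = -5

Answer: -5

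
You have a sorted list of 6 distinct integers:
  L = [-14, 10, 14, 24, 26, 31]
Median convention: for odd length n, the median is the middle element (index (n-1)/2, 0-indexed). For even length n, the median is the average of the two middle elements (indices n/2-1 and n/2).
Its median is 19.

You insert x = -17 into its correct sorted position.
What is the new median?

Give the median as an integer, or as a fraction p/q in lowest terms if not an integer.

Old list (sorted, length 6): [-14, 10, 14, 24, 26, 31]
Old median = 19
Insert x = -17
Old length even (6). Middle pair: indices 2,3 = 14,24.
New length odd (7). New median = single middle element.
x = -17: 0 elements are < x, 6 elements are > x.
New sorted list: [-17, -14, 10, 14, 24, 26, 31]
New median = 14

Answer: 14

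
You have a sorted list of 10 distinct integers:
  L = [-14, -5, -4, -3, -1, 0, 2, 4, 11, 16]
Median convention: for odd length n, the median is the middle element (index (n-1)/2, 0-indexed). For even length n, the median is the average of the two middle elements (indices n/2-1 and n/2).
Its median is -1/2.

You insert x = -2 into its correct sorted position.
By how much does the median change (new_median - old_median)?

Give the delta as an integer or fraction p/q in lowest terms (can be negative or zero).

Answer: -1/2

Derivation:
Old median = -1/2
After inserting x = -2: new sorted = [-14, -5, -4, -3, -2, -1, 0, 2, 4, 11, 16]
New median = -1
Delta = -1 - -1/2 = -1/2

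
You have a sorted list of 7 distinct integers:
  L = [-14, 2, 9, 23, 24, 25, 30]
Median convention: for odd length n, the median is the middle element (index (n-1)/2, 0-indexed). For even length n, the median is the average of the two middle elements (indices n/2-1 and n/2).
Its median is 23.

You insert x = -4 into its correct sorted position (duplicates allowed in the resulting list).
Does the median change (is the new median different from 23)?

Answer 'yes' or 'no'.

Old median = 23
Insert x = -4
New median = 16
Changed? yes

Answer: yes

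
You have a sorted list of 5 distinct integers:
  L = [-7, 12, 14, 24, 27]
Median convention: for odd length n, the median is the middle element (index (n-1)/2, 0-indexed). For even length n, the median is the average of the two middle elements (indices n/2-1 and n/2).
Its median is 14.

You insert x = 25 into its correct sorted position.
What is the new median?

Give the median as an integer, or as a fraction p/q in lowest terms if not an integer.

Answer: 19

Derivation:
Old list (sorted, length 5): [-7, 12, 14, 24, 27]
Old median = 14
Insert x = 25
Old length odd (5). Middle was index 2 = 14.
New length even (6). New median = avg of two middle elements.
x = 25: 4 elements are < x, 1 elements are > x.
New sorted list: [-7, 12, 14, 24, 25, 27]
New median = 19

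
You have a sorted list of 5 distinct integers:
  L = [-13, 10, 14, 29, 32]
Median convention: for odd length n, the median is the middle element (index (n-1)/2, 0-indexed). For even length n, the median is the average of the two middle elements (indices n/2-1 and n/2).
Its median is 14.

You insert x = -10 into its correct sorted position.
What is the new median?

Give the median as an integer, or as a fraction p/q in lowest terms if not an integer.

Answer: 12

Derivation:
Old list (sorted, length 5): [-13, 10, 14, 29, 32]
Old median = 14
Insert x = -10
Old length odd (5). Middle was index 2 = 14.
New length even (6). New median = avg of two middle elements.
x = -10: 1 elements are < x, 4 elements are > x.
New sorted list: [-13, -10, 10, 14, 29, 32]
New median = 12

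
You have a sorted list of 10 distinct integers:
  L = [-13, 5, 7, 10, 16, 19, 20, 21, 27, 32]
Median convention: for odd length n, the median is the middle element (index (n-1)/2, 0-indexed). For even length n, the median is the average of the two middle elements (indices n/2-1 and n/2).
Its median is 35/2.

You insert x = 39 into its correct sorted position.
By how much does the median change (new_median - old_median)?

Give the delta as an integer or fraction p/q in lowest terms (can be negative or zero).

Old median = 35/2
After inserting x = 39: new sorted = [-13, 5, 7, 10, 16, 19, 20, 21, 27, 32, 39]
New median = 19
Delta = 19 - 35/2 = 3/2

Answer: 3/2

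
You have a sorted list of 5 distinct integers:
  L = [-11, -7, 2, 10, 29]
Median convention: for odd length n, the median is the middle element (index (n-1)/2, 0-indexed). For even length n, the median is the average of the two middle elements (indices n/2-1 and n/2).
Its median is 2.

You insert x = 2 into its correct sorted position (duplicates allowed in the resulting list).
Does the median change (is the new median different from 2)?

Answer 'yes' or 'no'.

Answer: no

Derivation:
Old median = 2
Insert x = 2
New median = 2
Changed? no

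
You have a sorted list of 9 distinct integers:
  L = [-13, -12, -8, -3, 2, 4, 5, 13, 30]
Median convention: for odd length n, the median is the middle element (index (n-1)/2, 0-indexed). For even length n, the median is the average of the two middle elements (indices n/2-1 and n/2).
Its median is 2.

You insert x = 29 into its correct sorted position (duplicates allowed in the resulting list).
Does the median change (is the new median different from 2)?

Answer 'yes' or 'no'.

Answer: yes

Derivation:
Old median = 2
Insert x = 29
New median = 3
Changed? yes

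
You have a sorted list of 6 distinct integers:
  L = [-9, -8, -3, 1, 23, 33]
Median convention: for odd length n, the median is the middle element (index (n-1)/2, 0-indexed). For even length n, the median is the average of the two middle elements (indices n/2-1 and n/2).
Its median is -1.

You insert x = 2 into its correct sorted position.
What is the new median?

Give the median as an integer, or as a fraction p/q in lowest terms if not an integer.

Answer: 1

Derivation:
Old list (sorted, length 6): [-9, -8, -3, 1, 23, 33]
Old median = -1
Insert x = 2
Old length even (6). Middle pair: indices 2,3 = -3,1.
New length odd (7). New median = single middle element.
x = 2: 4 elements are < x, 2 elements are > x.
New sorted list: [-9, -8, -3, 1, 2, 23, 33]
New median = 1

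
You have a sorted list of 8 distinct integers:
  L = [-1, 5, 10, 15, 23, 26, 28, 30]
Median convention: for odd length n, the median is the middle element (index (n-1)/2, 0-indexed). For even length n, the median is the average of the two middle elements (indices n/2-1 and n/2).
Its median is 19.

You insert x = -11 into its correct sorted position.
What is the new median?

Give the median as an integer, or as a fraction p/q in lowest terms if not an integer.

Answer: 15

Derivation:
Old list (sorted, length 8): [-1, 5, 10, 15, 23, 26, 28, 30]
Old median = 19
Insert x = -11
Old length even (8). Middle pair: indices 3,4 = 15,23.
New length odd (9). New median = single middle element.
x = -11: 0 elements are < x, 8 elements are > x.
New sorted list: [-11, -1, 5, 10, 15, 23, 26, 28, 30]
New median = 15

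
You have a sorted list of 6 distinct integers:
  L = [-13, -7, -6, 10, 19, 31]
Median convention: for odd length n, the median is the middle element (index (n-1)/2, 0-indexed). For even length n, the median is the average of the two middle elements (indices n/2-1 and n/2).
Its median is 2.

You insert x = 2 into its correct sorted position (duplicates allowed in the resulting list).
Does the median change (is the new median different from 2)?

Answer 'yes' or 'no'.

Old median = 2
Insert x = 2
New median = 2
Changed? no

Answer: no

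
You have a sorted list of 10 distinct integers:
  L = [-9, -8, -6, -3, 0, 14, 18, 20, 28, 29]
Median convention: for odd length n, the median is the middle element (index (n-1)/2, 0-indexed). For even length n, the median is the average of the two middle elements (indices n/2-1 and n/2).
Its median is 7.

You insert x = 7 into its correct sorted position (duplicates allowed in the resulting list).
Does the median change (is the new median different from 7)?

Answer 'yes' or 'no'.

Old median = 7
Insert x = 7
New median = 7
Changed? no

Answer: no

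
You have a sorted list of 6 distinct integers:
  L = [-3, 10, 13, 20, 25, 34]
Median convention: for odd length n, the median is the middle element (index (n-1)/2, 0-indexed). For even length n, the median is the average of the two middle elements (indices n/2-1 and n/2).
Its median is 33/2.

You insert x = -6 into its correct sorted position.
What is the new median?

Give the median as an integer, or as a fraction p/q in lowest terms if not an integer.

Old list (sorted, length 6): [-3, 10, 13, 20, 25, 34]
Old median = 33/2
Insert x = -6
Old length even (6). Middle pair: indices 2,3 = 13,20.
New length odd (7). New median = single middle element.
x = -6: 0 elements are < x, 6 elements are > x.
New sorted list: [-6, -3, 10, 13, 20, 25, 34]
New median = 13

Answer: 13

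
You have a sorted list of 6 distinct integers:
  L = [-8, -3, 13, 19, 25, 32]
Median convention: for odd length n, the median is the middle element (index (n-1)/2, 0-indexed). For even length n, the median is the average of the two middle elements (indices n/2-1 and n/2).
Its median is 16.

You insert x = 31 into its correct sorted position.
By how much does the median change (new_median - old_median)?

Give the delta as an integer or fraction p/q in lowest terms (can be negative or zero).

Answer: 3

Derivation:
Old median = 16
After inserting x = 31: new sorted = [-8, -3, 13, 19, 25, 31, 32]
New median = 19
Delta = 19 - 16 = 3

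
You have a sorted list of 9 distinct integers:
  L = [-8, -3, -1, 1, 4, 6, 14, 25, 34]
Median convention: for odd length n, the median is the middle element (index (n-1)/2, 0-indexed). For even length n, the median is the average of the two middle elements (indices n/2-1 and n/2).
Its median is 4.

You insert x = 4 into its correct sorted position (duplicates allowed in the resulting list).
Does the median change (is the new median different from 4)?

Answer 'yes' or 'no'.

Answer: no

Derivation:
Old median = 4
Insert x = 4
New median = 4
Changed? no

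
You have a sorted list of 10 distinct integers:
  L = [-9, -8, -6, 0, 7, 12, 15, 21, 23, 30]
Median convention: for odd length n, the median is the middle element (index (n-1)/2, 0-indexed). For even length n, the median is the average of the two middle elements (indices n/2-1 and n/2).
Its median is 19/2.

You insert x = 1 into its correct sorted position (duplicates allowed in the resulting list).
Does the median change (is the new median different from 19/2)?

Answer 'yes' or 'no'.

Answer: yes

Derivation:
Old median = 19/2
Insert x = 1
New median = 7
Changed? yes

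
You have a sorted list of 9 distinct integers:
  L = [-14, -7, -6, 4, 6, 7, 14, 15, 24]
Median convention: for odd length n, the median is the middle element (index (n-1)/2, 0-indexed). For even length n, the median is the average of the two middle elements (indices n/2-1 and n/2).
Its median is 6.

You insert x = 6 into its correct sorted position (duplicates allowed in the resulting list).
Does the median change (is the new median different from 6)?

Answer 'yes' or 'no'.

Answer: no

Derivation:
Old median = 6
Insert x = 6
New median = 6
Changed? no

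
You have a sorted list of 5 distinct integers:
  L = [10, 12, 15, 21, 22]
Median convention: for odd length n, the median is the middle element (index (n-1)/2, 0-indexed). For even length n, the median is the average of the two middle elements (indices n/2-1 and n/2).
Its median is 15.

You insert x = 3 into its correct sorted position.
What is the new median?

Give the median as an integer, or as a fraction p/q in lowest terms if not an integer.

Old list (sorted, length 5): [10, 12, 15, 21, 22]
Old median = 15
Insert x = 3
Old length odd (5). Middle was index 2 = 15.
New length even (6). New median = avg of two middle elements.
x = 3: 0 elements are < x, 5 elements are > x.
New sorted list: [3, 10, 12, 15, 21, 22]
New median = 27/2

Answer: 27/2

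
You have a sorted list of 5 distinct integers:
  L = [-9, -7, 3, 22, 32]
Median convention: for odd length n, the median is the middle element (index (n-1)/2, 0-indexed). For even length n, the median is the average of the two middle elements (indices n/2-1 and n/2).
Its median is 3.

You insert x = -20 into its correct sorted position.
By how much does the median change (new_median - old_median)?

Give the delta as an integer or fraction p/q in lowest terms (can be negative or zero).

Answer: -5

Derivation:
Old median = 3
After inserting x = -20: new sorted = [-20, -9, -7, 3, 22, 32]
New median = -2
Delta = -2 - 3 = -5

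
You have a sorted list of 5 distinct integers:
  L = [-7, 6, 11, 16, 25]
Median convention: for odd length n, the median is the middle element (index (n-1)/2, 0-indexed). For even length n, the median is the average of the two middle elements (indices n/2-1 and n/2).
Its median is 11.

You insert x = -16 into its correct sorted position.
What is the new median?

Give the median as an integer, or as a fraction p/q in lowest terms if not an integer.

Old list (sorted, length 5): [-7, 6, 11, 16, 25]
Old median = 11
Insert x = -16
Old length odd (5). Middle was index 2 = 11.
New length even (6). New median = avg of two middle elements.
x = -16: 0 elements are < x, 5 elements are > x.
New sorted list: [-16, -7, 6, 11, 16, 25]
New median = 17/2

Answer: 17/2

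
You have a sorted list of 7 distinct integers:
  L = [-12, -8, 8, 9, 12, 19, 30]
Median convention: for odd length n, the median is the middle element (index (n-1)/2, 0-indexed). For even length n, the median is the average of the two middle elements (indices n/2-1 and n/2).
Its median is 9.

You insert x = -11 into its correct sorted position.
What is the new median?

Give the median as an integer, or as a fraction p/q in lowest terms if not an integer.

Answer: 17/2

Derivation:
Old list (sorted, length 7): [-12, -8, 8, 9, 12, 19, 30]
Old median = 9
Insert x = -11
Old length odd (7). Middle was index 3 = 9.
New length even (8). New median = avg of two middle elements.
x = -11: 1 elements are < x, 6 elements are > x.
New sorted list: [-12, -11, -8, 8, 9, 12, 19, 30]
New median = 17/2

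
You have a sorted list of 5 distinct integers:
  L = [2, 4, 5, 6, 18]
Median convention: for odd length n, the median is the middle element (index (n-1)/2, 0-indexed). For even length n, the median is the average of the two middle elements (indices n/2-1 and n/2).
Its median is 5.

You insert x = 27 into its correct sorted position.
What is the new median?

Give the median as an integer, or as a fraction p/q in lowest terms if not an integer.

Old list (sorted, length 5): [2, 4, 5, 6, 18]
Old median = 5
Insert x = 27
Old length odd (5). Middle was index 2 = 5.
New length even (6). New median = avg of two middle elements.
x = 27: 5 elements are < x, 0 elements are > x.
New sorted list: [2, 4, 5, 6, 18, 27]
New median = 11/2

Answer: 11/2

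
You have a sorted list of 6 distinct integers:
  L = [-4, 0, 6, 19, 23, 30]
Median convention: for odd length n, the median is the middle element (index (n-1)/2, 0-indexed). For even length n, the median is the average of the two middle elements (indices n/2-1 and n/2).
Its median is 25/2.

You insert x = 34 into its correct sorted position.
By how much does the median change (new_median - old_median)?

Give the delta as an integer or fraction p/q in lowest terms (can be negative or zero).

Answer: 13/2

Derivation:
Old median = 25/2
After inserting x = 34: new sorted = [-4, 0, 6, 19, 23, 30, 34]
New median = 19
Delta = 19 - 25/2 = 13/2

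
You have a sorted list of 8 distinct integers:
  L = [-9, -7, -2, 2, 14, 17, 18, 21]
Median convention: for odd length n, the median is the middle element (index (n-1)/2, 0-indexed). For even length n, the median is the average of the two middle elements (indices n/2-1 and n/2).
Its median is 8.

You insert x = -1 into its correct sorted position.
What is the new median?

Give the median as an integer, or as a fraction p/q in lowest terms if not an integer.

Old list (sorted, length 8): [-9, -7, -2, 2, 14, 17, 18, 21]
Old median = 8
Insert x = -1
Old length even (8). Middle pair: indices 3,4 = 2,14.
New length odd (9). New median = single middle element.
x = -1: 3 elements are < x, 5 elements are > x.
New sorted list: [-9, -7, -2, -1, 2, 14, 17, 18, 21]
New median = 2

Answer: 2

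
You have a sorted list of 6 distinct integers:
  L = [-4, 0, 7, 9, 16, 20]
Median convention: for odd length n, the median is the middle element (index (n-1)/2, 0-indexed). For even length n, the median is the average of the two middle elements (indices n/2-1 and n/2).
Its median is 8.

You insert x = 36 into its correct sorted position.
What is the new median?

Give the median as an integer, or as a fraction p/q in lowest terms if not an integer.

Old list (sorted, length 6): [-4, 0, 7, 9, 16, 20]
Old median = 8
Insert x = 36
Old length even (6). Middle pair: indices 2,3 = 7,9.
New length odd (7). New median = single middle element.
x = 36: 6 elements are < x, 0 elements are > x.
New sorted list: [-4, 0, 7, 9, 16, 20, 36]
New median = 9

Answer: 9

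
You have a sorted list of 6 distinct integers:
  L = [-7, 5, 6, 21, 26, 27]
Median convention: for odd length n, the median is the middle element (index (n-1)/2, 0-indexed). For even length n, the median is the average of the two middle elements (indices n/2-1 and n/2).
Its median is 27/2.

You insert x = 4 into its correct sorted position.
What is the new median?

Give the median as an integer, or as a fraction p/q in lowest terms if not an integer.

Old list (sorted, length 6): [-7, 5, 6, 21, 26, 27]
Old median = 27/2
Insert x = 4
Old length even (6). Middle pair: indices 2,3 = 6,21.
New length odd (7). New median = single middle element.
x = 4: 1 elements are < x, 5 elements are > x.
New sorted list: [-7, 4, 5, 6, 21, 26, 27]
New median = 6

Answer: 6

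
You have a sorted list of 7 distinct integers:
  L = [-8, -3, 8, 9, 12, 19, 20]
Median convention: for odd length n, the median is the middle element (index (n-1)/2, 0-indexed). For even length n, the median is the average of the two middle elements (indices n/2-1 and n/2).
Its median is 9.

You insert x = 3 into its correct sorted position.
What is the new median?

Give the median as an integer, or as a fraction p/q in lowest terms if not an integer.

Old list (sorted, length 7): [-8, -3, 8, 9, 12, 19, 20]
Old median = 9
Insert x = 3
Old length odd (7). Middle was index 3 = 9.
New length even (8). New median = avg of two middle elements.
x = 3: 2 elements are < x, 5 elements are > x.
New sorted list: [-8, -3, 3, 8, 9, 12, 19, 20]
New median = 17/2

Answer: 17/2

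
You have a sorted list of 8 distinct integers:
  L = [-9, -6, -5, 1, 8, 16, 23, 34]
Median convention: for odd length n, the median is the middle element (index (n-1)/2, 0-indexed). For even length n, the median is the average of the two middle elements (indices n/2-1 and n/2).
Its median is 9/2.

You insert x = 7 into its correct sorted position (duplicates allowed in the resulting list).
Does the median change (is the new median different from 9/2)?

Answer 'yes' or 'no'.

Old median = 9/2
Insert x = 7
New median = 7
Changed? yes

Answer: yes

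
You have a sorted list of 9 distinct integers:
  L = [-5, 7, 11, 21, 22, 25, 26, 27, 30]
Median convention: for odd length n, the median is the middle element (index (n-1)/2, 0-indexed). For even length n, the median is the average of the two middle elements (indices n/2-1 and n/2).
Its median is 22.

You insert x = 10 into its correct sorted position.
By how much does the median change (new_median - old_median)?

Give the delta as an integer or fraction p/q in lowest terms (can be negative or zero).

Answer: -1/2

Derivation:
Old median = 22
After inserting x = 10: new sorted = [-5, 7, 10, 11, 21, 22, 25, 26, 27, 30]
New median = 43/2
Delta = 43/2 - 22 = -1/2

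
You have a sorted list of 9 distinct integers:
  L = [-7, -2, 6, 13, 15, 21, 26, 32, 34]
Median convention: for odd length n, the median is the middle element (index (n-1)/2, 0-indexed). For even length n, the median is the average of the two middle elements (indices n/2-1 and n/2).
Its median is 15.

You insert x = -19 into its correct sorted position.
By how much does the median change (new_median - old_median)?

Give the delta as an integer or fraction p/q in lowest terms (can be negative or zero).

Old median = 15
After inserting x = -19: new sorted = [-19, -7, -2, 6, 13, 15, 21, 26, 32, 34]
New median = 14
Delta = 14 - 15 = -1

Answer: -1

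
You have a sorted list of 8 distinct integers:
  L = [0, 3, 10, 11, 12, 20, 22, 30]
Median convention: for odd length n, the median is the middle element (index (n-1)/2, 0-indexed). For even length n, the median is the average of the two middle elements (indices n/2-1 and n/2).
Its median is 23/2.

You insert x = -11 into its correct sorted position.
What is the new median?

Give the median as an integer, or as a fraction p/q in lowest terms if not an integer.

Old list (sorted, length 8): [0, 3, 10, 11, 12, 20, 22, 30]
Old median = 23/2
Insert x = -11
Old length even (8). Middle pair: indices 3,4 = 11,12.
New length odd (9). New median = single middle element.
x = -11: 0 elements are < x, 8 elements are > x.
New sorted list: [-11, 0, 3, 10, 11, 12, 20, 22, 30]
New median = 11

Answer: 11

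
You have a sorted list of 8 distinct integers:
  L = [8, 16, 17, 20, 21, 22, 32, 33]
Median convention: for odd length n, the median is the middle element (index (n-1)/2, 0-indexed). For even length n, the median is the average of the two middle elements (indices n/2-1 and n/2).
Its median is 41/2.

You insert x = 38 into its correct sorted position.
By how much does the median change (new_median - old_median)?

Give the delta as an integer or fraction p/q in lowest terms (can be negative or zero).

Old median = 41/2
After inserting x = 38: new sorted = [8, 16, 17, 20, 21, 22, 32, 33, 38]
New median = 21
Delta = 21 - 41/2 = 1/2

Answer: 1/2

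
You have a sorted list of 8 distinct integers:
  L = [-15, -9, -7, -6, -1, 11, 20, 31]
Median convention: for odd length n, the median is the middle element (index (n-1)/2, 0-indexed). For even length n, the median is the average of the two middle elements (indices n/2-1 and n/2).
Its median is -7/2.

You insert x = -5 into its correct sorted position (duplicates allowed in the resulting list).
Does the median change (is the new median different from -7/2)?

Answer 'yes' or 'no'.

Answer: yes

Derivation:
Old median = -7/2
Insert x = -5
New median = -5
Changed? yes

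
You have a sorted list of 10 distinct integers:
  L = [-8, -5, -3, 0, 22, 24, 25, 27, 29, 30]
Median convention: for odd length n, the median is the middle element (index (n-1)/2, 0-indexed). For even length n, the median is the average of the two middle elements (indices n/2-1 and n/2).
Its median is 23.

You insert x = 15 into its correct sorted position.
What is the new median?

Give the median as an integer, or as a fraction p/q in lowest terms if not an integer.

Old list (sorted, length 10): [-8, -5, -3, 0, 22, 24, 25, 27, 29, 30]
Old median = 23
Insert x = 15
Old length even (10). Middle pair: indices 4,5 = 22,24.
New length odd (11). New median = single middle element.
x = 15: 4 elements are < x, 6 elements are > x.
New sorted list: [-8, -5, -3, 0, 15, 22, 24, 25, 27, 29, 30]
New median = 22

Answer: 22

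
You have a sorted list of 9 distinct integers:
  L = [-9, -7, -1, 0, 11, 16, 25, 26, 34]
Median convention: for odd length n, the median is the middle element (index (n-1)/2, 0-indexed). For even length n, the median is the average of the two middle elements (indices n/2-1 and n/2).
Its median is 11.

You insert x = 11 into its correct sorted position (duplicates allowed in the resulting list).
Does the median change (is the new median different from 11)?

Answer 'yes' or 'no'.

Old median = 11
Insert x = 11
New median = 11
Changed? no

Answer: no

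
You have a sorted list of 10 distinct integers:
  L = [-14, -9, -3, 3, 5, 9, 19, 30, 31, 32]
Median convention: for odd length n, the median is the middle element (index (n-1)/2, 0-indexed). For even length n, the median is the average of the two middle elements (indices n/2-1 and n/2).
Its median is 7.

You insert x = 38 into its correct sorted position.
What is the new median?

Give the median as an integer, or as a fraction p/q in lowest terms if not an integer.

Old list (sorted, length 10): [-14, -9, -3, 3, 5, 9, 19, 30, 31, 32]
Old median = 7
Insert x = 38
Old length even (10). Middle pair: indices 4,5 = 5,9.
New length odd (11). New median = single middle element.
x = 38: 10 elements are < x, 0 elements are > x.
New sorted list: [-14, -9, -3, 3, 5, 9, 19, 30, 31, 32, 38]
New median = 9

Answer: 9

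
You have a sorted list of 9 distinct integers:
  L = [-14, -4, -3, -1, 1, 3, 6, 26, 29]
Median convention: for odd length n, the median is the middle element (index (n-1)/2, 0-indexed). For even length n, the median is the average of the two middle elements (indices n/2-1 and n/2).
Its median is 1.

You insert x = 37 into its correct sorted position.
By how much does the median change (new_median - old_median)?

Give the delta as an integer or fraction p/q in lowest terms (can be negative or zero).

Old median = 1
After inserting x = 37: new sorted = [-14, -4, -3, -1, 1, 3, 6, 26, 29, 37]
New median = 2
Delta = 2 - 1 = 1

Answer: 1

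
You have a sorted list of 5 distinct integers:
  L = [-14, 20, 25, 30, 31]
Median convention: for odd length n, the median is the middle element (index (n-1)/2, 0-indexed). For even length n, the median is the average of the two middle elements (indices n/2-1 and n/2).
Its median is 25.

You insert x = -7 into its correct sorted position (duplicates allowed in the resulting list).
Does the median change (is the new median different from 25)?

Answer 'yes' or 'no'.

Old median = 25
Insert x = -7
New median = 45/2
Changed? yes

Answer: yes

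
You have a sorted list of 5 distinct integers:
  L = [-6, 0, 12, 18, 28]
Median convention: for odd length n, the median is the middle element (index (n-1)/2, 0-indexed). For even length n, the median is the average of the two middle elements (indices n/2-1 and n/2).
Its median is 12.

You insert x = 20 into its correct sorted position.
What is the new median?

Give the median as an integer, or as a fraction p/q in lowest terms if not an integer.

Answer: 15

Derivation:
Old list (sorted, length 5): [-6, 0, 12, 18, 28]
Old median = 12
Insert x = 20
Old length odd (5). Middle was index 2 = 12.
New length even (6). New median = avg of two middle elements.
x = 20: 4 elements are < x, 1 elements are > x.
New sorted list: [-6, 0, 12, 18, 20, 28]
New median = 15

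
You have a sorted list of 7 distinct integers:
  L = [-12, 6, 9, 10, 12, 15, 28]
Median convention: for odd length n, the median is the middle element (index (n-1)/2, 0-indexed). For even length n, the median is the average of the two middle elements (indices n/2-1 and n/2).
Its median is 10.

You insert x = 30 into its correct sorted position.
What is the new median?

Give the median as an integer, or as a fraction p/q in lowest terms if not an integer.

Old list (sorted, length 7): [-12, 6, 9, 10, 12, 15, 28]
Old median = 10
Insert x = 30
Old length odd (7). Middle was index 3 = 10.
New length even (8). New median = avg of two middle elements.
x = 30: 7 elements are < x, 0 elements are > x.
New sorted list: [-12, 6, 9, 10, 12, 15, 28, 30]
New median = 11

Answer: 11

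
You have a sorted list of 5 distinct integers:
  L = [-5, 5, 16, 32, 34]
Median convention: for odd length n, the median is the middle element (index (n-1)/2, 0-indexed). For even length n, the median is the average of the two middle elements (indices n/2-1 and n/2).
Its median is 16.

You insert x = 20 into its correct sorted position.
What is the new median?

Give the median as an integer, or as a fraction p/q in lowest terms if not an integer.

Old list (sorted, length 5): [-5, 5, 16, 32, 34]
Old median = 16
Insert x = 20
Old length odd (5). Middle was index 2 = 16.
New length even (6). New median = avg of two middle elements.
x = 20: 3 elements are < x, 2 elements are > x.
New sorted list: [-5, 5, 16, 20, 32, 34]
New median = 18

Answer: 18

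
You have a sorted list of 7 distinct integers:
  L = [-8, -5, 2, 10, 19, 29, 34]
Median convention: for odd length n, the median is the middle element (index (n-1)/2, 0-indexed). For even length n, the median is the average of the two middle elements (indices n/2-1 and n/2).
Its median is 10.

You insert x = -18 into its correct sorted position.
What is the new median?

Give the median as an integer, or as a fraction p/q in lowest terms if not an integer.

Old list (sorted, length 7): [-8, -5, 2, 10, 19, 29, 34]
Old median = 10
Insert x = -18
Old length odd (7). Middle was index 3 = 10.
New length even (8). New median = avg of two middle elements.
x = -18: 0 elements are < x, 7 elements are > x.
New sorted list: [-18, -8, -5, 2, 10, 19, 29, 34]
New median = 6

Answer: 6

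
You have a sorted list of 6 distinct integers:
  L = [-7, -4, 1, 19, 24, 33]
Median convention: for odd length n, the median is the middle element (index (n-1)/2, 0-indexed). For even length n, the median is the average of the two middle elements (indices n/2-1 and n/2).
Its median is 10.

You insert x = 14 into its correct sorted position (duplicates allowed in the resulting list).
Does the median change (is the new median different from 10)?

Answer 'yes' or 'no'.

Answer: yes

Derivation:
Old median = 10
Insert x = 14
New median = 14
Changed? yes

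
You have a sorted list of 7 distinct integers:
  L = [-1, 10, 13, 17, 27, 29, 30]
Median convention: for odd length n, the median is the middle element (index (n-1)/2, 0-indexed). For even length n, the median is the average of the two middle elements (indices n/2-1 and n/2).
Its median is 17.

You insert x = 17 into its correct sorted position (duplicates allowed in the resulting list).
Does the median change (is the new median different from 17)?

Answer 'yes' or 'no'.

Old median = 17
Insert x = 17
New median = 17
Changed? no

Answer: no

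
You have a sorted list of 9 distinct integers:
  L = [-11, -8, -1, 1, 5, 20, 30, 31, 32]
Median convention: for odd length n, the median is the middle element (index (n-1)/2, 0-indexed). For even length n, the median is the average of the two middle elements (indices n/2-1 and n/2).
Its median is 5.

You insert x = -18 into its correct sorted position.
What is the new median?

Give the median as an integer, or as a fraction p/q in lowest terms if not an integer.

Old list (sorted, length 9): [-11, -8, -1, 1, 5, 20, 30, 31, 32]
Old median = 5
Insert x = -18
Old length odd (9). Middle was index 4 = 5.
New length even (10). New median = avg of two middle elements.
x = -18: 0 elements are < x, 9 elements are > x.
New sorted list: [-18, -11, -8, -1, 1, 5, 20, 30, 31, 32]
New median = 3

Answer: 3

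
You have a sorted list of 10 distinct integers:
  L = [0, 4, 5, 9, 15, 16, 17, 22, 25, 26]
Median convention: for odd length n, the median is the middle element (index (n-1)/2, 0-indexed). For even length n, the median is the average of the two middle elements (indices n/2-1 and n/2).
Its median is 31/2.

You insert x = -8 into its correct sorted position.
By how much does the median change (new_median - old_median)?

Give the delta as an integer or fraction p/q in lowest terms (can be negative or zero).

Answer: -1/2

Derivation:
Old median = 31/2
After inserting x = -8: new sorted = [-8, 0, 4, 5, 9, 15, 16, 17, 22, 25, 26]
New median = 15
Delta = 15 - 31/2 = -1/2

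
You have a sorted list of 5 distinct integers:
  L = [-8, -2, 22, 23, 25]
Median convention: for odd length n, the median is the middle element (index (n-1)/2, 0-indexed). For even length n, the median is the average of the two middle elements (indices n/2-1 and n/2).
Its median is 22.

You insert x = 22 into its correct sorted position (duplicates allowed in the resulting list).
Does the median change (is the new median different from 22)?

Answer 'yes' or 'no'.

Answer: no

Derivation:
Old median = 22
Insert x = 22
New median = 22
Changed? no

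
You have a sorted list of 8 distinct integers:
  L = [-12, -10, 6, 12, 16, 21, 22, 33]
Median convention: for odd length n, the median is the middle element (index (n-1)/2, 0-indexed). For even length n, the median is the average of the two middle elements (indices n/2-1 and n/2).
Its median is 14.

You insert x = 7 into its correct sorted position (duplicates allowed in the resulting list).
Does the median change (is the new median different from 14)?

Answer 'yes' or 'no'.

Answer: yes

Derivation:
Old median = 14
Insert x = 7
New median = 12
Changed? yes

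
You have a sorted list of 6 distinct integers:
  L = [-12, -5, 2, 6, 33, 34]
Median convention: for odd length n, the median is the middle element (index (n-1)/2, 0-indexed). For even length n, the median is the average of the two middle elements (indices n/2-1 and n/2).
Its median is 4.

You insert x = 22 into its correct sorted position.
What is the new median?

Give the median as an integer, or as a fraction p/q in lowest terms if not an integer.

Answer: 6

Derivation:
Old list (sorted, length 6): [-12, -5, 2, 6, 33, 34]
Old median = 4
Insert x = 22
Old length even (6). Middle pair: indices 2,3 = 2,6.
New length odd (7). New median = single middle element.
x = 22: 4 elements are < x, 2 elements are > x.
New sorted list: [-12, -5, 2, 6, 22, 33, 34]
New median = 6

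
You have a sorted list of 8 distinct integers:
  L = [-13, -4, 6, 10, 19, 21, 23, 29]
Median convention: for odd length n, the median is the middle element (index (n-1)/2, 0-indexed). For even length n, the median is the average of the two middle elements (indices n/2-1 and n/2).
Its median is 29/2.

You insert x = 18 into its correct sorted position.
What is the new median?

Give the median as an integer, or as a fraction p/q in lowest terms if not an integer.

Answer: 18

Derivation:
Old list (sorted, length 8): [-13, -4, 6, 10, 19, 21, 23, 29]
Old median = 29/2
Insert x = 18
Old length even (8). Middle pair: indices 3,4 = 10,19.
New length odd (9). New median = single middle element.
x = 18: 4 elements are < x, 4 elements are > x.
New sorted list: [-13, -4, 6, 10, 18, 19, 21, 23, 29]
New median = 18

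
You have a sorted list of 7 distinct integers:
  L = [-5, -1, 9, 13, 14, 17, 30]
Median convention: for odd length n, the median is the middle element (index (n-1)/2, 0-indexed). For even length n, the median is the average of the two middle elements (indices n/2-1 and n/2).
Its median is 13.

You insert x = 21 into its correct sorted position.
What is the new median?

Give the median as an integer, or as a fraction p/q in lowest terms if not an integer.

Answer: 27/2

Derivation:
Old list (sorted, length 7): [-5, -1, 9, 13, 14, 17, 30]
Old median = 13
Insert x = 21
Old length odd (7). Middle was index 3 = 13.
New length even (8). New median = avg of two middle elements.
x = 21: 6 elements are < x, 1 elements are > x.
New sorted list: [-5, -1, 9, 13, 14, 17, 21, 30]
New median = 27/2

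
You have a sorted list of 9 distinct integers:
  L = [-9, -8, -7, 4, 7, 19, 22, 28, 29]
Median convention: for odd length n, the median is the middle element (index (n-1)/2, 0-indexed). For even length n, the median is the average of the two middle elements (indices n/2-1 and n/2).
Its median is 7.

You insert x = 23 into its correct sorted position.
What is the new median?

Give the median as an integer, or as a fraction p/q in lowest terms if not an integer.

Answer: 13

Derivation:
Old list (sorted, length 9): [-9, -8, -7, 4, 7, 19, 22, 28, 29]
Old median = 7
Insert x = 23
Old length odd (9). Middle was index 4 = 7.
New length even (10). New median = avg of two middle elements.
x = 23: 7 elements are < x, 2 elements are > x.
New sorted list: [-9, -8, -7, 4, 7, 19, 22, 23, 28, 29]
New median = 13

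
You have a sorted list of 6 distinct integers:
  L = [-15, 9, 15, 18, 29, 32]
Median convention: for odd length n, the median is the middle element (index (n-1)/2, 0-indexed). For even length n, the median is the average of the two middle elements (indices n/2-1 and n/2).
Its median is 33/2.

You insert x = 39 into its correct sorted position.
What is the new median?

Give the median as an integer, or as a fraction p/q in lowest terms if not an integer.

Old list (sorted, length 6): [-15, 9, 15, 18, 29, 32]
Old median = 33/2
Insert x = 39
Old length even (6). Middle pair: indices 2,3 = 15,18.
New length odd (7). New median = single middle element.
x = 39: 6 elements are < x, 0 elements are > x.
New sorted list: [-15, 9, 15, 18, 29, 32, 39]
New median = 18

Answer: 18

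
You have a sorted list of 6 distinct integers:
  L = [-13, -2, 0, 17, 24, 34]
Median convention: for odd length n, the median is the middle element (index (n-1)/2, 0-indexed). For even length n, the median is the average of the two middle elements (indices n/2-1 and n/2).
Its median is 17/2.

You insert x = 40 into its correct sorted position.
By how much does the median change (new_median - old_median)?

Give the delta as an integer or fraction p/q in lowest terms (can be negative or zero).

Old median = 17/2
After inserting x = 40: new sorted = [-13, -2, 0, 17, 24, 34, 40]
New median = 17
Delta = 17 - 17/2 = 17/2

Answer: 17/2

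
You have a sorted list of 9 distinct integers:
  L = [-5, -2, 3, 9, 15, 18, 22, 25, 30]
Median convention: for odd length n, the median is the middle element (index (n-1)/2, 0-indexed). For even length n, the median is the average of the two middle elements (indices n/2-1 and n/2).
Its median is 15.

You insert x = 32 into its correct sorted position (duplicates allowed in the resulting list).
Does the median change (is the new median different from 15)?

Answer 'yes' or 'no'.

Answer: yes

Derivation:
Old median = 15
Insert x = 32
New median = 33/2
Changed? yes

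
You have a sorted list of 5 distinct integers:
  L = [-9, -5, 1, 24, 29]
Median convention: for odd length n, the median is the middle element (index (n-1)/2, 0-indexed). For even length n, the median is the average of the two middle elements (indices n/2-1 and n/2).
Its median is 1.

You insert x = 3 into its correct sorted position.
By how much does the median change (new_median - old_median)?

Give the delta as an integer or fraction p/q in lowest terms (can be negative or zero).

Old median = 1
After inserting x = 3: new sorted = [-9, -5, 1, 3, 24, 29]
New median = 2
Delta = 2 - 1 = 1

Answer: 1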